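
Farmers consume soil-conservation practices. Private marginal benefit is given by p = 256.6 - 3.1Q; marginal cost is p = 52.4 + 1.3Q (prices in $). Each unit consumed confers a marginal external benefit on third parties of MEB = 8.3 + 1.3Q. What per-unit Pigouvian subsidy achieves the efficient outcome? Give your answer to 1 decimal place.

subsidy = $97.4 per unit

Social marginal benefit = demand + MEB = 264.9 - 1.8Q.
Set SMB = MC: 264.9 - 1.8Q = 52.4 + 1.3Q → Q* = 68.5484.
The Pigouvian subsidy equals MEB at Q*: 8.3 + 1.3×68.5484 = 97.4129.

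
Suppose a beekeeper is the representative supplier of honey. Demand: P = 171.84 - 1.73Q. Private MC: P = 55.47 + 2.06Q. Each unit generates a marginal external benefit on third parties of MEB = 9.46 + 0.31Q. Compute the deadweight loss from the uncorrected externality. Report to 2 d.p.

Market equilibrium (private): 55.47 + 2.06Q = 171.84 - 1.73Q → Q_m = 30.7045.
Social marginal cost = private MC − MEB = 46.01 + 1.75Q.
Set SMC = demand: 46.01 + 1.75Q = 171.84 - 1.73Q → Q* = 36.1580.
Height of the DWL triangle at Q_m is demand(Q_m) − SMC(Q_m) = MEB(Q_m) = 18.9784.
DWL = ½ × 5.4535 × 18.9784 = 51.7494.

DWL = 51.75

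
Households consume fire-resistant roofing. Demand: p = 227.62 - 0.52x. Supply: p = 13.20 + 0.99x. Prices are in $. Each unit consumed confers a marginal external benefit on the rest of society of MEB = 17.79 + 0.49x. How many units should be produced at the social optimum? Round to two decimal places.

Social marginal benefit = demand + MEB = 245.41 - 0.03x.
Set SMB = MC: 245.41 - 0.03x = 13.20 + 0.99x → x* = 227.6569.

x* = 227.66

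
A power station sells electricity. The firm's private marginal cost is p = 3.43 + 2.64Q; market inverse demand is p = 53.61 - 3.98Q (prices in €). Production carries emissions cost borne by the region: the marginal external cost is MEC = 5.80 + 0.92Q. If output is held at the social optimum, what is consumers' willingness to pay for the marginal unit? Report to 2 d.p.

Social marginal cost = private MC + MEC = 9.23 + 3.56Q.
Set SMC = demand: 9.23 + 3.56Q = 53.61 - 3.98Q → Q* = 5.8859.
Consumer price on the demand curve at Q*: 53.61 − 3.98×5.8859 = 30.1841.

P = €30.18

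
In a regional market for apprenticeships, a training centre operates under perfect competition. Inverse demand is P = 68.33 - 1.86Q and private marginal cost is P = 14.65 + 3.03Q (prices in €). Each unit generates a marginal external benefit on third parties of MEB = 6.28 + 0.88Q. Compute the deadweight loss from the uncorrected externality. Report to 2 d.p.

Market equilibrium (private): 14.65 + 3.03Q = 68.33 - 1.86Q → Q_m = 10.9775.
Social marginal cost = private MC − MEB = 8.37 + 2.15Q.
Set SMC = demand: 8.37 + 2.15Q = 68.33 - 1.86Q → Q* = 14.9526.
Height of the DWL triangle at Q_m is demand(Q_m) − SMC(Q_m) = MEB(Q_m) = 15.9402.
DWL = ½ × 3.9751 × 15.9402 = 31.6819.

DWL = €31.68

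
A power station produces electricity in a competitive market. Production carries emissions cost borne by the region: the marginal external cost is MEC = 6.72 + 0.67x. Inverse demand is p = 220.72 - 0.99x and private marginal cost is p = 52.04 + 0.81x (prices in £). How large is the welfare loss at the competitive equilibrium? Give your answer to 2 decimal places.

Market equilibrium (private): 52.04 + 0.81x = 220.72 - 0.99x → x_m = 93.7111.
Social marginal cost = private MC + MEC = 58.76 + 1.48x.
Set SMC = demand: 58.76 + 1.48x = 220.72 - 0.99x → x* = 65.5709.
Height of the DWL triangle at x_m is SMC(x_m) − demand(x_m) = MEC(x_m) = 69.5064.
DWL = ½ × 28.1402 × 69.5064 = 977.9620.

DWL = £977.96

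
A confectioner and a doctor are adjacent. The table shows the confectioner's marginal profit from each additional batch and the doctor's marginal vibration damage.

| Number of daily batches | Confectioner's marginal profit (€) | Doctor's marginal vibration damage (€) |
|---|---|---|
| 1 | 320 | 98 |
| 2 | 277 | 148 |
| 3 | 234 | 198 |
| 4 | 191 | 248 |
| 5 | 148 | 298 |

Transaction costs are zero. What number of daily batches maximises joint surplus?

3

Bargaining reaches the level where marginal profit last exceeds marginal vibration damage.
That holds through level 3 (234 ≥ 198) but not at 4 (191 < 248).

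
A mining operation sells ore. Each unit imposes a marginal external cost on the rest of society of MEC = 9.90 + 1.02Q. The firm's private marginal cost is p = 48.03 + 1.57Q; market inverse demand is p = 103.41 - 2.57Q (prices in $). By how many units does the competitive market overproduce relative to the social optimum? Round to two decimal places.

Market equilibrium (private): 48.03 + 1.57Q = 103.41 - 2.57Q → Q_m = 13.3768.
Social marginal cost = private MC + MEC = 57.93 + 2.59Q.
Set SMC = demand: 57.93 + 2.59Q = 103.41 - 2.57Q → Q* = 8.8140.
Gap = |13.3768 − 8.8140| = 4.5628.

4.56 units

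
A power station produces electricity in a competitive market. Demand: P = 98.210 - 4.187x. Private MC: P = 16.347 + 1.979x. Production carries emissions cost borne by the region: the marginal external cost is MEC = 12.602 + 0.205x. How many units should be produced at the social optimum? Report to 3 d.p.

Social marginal cost = private MC + MEC = 28.949 + 2.184x.
Set SMC = demand: 28.949 + 2.184x = 98.210 - 4.187x → x* = 10.8713.

x* = 10.871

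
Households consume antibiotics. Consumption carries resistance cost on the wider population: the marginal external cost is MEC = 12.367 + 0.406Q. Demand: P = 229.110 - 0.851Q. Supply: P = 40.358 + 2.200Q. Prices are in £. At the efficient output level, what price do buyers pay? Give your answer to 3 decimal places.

Social marginal benefit = demand − MEC = 216.743 - 1.257Q.
Set SMB = MC: 216.743 - 1.257Q = 40.358 + 2.200Q → Q* = 51.0226.
Consumer price on the demand curve at Q*: 229.110 − 0.851×51.0226 = 185.6898.

P = £185.690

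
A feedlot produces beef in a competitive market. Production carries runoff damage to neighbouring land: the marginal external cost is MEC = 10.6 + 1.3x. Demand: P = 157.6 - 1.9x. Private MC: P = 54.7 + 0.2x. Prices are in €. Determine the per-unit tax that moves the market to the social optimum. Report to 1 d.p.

Social marginal cost = private MC + MEC = 65.3 + 1.5x.
Set SMC = demand: 65.3 + 1.5x = 157.6 - 1.9x → x* = 27.1471.
The Pigouvian tax equals MEC at x*: 10.6 + 1.3×27.1471 = 45.8912.

tax = €45.9 per unit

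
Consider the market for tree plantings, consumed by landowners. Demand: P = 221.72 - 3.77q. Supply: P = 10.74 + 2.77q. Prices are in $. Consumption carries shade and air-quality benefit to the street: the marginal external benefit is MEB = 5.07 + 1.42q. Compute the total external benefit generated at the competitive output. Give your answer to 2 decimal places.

Market equilibrium (private): 10.74 + 2.77q = 221.72 - 3.77q → q_m = 32.2599.
Total external benefit = ∫₀^{q_m} (5.07 + 1.42q) dq = 5.07×32.2599 + ½×1.42×32.2599² = 902.4555.

$902.46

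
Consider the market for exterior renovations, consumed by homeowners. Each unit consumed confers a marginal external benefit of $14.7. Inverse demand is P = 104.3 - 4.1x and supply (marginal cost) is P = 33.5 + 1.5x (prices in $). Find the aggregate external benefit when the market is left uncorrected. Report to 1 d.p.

Market equilibrium (private): 33.5 + 1.5x = 104.3 - 4.1x → x_m = 12.6429.
Total external benefit = MEB × x_m = 14.7 × 12.6429 = 185.8506.

$185.9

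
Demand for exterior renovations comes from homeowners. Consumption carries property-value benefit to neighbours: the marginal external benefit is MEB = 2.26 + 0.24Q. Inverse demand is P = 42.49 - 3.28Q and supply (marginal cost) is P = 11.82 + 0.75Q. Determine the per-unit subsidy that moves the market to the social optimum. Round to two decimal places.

Social marginal benefit = demand + MEB = 44.75 - 3.04Q.
Set SMB = MC: 44.75 - 3.04Q = 11.82 + 0.75Q → Q* = 8.6887.
The Pigouvian subsidy equals MEB at Q*: 2.26 + 0.24×8.6887 = 4.3453.

subsidy = 4.35 per unit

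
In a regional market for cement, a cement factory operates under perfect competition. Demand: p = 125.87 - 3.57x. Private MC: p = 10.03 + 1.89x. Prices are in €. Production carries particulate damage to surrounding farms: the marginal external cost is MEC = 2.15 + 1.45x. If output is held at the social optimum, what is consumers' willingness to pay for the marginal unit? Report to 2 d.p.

Social marginal cost = private MC + MEC = 12.18 + 3.34x.
Set SMC = demand: 12.18 + 3.34x = 125.87 - 3.57x → x* = 16.4530.
Consumer price on the demand curve at x*: 125.87 − 3.57×16.4530 = 67.1328.

P = €67.13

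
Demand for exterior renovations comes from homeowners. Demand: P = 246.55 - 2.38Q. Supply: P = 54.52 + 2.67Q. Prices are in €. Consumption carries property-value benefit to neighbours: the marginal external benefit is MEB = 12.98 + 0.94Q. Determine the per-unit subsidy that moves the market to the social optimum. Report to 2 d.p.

subsidy = €59.87 per unit

Social marginal benefit = demand + MEB = 259.53 - 1.44Q.
Set SMB = MC: 259.53 - 1.44Q = 54.52 + 2.67Q → Q* = 49.8808.
The Pigouvian subsidy equals MEB at Q*: 12.98 + 0.94×49.8808 = 59.8680.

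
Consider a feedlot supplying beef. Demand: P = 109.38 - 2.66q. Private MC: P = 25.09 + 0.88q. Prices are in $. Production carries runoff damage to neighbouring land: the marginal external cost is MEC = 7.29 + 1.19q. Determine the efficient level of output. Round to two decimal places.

q* = 16.28

Social marginal cost = private MC + MEC = 32.38 + 2.07q.
Set SMC = demand: 32.38 + 2.07q = 109.38 - 2.66q → q* = 16.2791.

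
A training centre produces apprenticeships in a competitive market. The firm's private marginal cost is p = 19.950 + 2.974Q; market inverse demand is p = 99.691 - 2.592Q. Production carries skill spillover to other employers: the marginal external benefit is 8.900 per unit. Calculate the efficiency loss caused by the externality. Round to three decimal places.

DWL = 7.116

Market equilibrium (private): 19.950 + 2.974Q = 99.691 - 2.592Q → Q_m = 14.3264.
Social marginal cost = private MC − MEB = 11.050 + 2.974Q.
Set SMC = demand: 11.050 + 2.974Q = 99.691 - 2.592Q → Q* = 15.9254.
The loss is the area between SMC and demand from Q* to Q_m; with linear curves that's a triangle of height MEB(Q_m).
DWL = ½ × 1.5990 × 8.9000 = 7.1156.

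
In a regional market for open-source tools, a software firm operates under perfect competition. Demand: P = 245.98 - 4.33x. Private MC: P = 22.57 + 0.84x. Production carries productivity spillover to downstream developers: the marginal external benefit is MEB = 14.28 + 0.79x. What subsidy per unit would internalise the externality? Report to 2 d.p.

subsidy = 57.15 per unit

Social marginal cost = private MC − MEB = 8.29 + 0.05x.
Set SMC = demand: 8.29 + 0.05x = 245.98 - 4.33x → x* = 54.2671.
The Pigouvian subsidy equals MEB at x*: 14.28 + 0.79×54.2671 = 57.1510.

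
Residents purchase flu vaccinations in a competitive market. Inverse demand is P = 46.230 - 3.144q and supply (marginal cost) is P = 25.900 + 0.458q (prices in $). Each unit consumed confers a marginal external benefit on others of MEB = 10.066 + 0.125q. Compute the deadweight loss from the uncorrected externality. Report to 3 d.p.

DWL = $16.685

Market equilibrium (private): 25.900 + 0.458q = 46.230 - 3.144q → q_m = 5.6441.
Social marginal benefit = demand + MEB = 56.296 - 3.019q.
Set SMB = MC: 56.296 - 3.019q = 25.900 + 0.458q → q* = 8.7420.
Between q* and q_m the wedge SMB − MC runs linearly from 0 to MEB(q_m), so the loss is a triangle.
DWL = ½ × 3.0979 × 10.7715 = 16.6845.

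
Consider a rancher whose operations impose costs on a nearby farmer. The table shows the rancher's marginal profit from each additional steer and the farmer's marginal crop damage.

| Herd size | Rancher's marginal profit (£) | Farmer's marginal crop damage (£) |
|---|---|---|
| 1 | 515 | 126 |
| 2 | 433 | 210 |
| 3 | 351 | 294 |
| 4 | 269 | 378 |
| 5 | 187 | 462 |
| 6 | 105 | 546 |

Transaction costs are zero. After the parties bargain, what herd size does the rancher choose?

Bargaining reaches the level where marginal profit last exceeds marginal crop damage.
That holds through level 3 (351 ≥ 294) but not at 4 (269 < 378).

3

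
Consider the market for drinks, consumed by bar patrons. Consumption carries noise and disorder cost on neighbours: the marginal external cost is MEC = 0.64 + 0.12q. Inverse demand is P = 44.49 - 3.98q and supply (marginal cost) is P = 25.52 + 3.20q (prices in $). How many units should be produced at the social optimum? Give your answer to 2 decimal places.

Social marginal benefit = demand − MEC = 43.85 - 4.10q.
Set SMB = MC: 43.85 - 4.10q = 25.52 + 3.20q → q* = 2.5110.

q* = 2.51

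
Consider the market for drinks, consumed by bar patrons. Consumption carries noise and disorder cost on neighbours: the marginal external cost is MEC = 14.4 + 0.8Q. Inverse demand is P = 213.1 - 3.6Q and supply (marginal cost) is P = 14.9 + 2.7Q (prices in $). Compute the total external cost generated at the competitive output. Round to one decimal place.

Market equilibrium (private): 14.9 + 2.7Q = 213.1 - 3.6Q → Q_m = 31.4603.
Total external cost = ∫₀^{Q_m} (14.4 + 0.8Q) dQ = 14.4×31.4603 + ½×0.8×31.4603² = 848.9285.

$848.9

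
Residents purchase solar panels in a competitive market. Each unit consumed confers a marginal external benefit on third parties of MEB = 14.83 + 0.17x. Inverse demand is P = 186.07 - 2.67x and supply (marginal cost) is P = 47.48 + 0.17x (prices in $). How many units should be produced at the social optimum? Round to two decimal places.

x* = 57.46

Social marginal benefit = demand + MEB = 200.90 - 2.50x.
Set SMB = MC: 200.90 - 2.50x = 47.48 + 0.17x → x* = 57.4607.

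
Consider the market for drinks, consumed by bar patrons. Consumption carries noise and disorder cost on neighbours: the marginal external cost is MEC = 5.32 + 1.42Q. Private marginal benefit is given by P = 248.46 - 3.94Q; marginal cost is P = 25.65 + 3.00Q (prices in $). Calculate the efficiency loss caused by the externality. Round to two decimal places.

Market equilibrium (private): 25.65 + 3.00Q = 248.46 - 3.94Q → Q_m = 32.1052.
Social marginal benefit = demand − MEC = 243.14 - 5.36Q.
Set SMB = MC: 243.14 - 5.36Q = 25.65 + 3.00Q → Q* = 26.0156.
The welfare-loss triangle has base |Q_m − Q*| and height MEC(Q_m) (the vertical gap between SMB and MC is zero at Q* and MEC at Q_m).
DWL = ½ × 6.0896 × 50.9094 = 155.0089.

DWL = $155.01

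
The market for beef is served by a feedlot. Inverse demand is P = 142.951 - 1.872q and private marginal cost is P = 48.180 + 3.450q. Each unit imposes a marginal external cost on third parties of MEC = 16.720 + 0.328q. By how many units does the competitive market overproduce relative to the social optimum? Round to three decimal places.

Market equilibrium (private): 48.180 + 3.450q = 142.951 - 1.872q → q_m = 17.8074.
Social marginal cost = private MC + MEC = 64.900 + 3.778q.
Set SMC = demand: 64.900 + 3.778q = 142.951 - 1.872q → q* = 13.8143.
Gap = |17.8074 − 13.8143| = 3.9931.

3.993 units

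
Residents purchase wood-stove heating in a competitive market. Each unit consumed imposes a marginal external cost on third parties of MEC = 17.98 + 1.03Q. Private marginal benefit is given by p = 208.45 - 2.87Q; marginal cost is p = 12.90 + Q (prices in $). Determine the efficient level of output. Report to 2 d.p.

Q* = 36.24

Social marginal benefit = demand − MEC = 190.47 - 3.90Q.
Set SMB = MC: 190.47 - 3.90Q = 12.90 + Q → Q* = 36.2388.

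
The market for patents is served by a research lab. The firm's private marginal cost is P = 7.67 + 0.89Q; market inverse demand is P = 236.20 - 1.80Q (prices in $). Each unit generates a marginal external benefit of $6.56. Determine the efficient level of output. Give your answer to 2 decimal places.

Social marginal cost = private MC − MEB = 1.11 + 0.89Q.
Set SMC = demand: 1.11 + 0.89Q = 236.20 - 1.80Q → Q* = 87.3941.

Q* = 87.39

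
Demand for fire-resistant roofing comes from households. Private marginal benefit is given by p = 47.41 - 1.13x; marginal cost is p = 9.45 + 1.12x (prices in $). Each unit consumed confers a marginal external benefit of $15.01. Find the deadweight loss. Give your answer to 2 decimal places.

DWL = $50.07

Market equilibrium (private): 9.45 + 1.12x = 47.41 - 1.13x → x_m = 16.8711.
Social marginal benefit = demand + MEB = 62.42 - 1.13x.
Set SMB = MC: 62.42 - 1.13x = 9.45 + 1.12x → x* = 23.5422.
Between x* and x_m the wedge SMB − MC runs linearly from 0 to MEB(x_m), so the loss is a triangle.
DWL = ½ × 6.6711 × 15.0100 = 50.0666.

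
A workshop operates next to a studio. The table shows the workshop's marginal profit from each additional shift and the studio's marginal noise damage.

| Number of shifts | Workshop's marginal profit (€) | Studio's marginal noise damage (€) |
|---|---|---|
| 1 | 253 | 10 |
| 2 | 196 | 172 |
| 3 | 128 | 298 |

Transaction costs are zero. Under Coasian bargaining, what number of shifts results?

2

Bargaining reaches the level where marginal profit last exceeds marginal noise damage.
That holds through level 2 (196 ≥ 172) but not at 3 (128 < 298).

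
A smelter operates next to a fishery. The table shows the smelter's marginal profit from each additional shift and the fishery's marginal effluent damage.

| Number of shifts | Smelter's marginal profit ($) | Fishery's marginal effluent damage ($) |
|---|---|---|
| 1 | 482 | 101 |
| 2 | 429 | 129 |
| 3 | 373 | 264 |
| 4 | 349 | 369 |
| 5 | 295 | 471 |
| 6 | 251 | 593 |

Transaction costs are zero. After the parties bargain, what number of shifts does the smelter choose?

Bargaining reaches the level where marginal profit last exceeds marginal effluent damage.
That holds through level 3 (373 ≥ 264) but not at 4 (349 < 369).

3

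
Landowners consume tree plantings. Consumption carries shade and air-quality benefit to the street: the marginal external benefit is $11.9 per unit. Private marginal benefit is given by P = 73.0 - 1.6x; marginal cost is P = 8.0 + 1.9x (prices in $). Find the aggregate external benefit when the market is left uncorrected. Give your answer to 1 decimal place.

$221.0

Market equilibrium (private): 8.0 + 1.9x = 73.0 - 1.6x → x_m = 18.5714.
Total external benefit = MEB × x_m = 11.9 × 18.5714 = 220.9997.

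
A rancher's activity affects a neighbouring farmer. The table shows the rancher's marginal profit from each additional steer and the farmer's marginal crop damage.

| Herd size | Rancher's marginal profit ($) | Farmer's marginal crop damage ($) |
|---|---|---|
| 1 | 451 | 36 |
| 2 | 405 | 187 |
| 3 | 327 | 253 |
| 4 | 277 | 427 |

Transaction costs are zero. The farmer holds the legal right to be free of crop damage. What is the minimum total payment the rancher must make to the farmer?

Efficient level: marginal profit ≥ marginal crop damage through level 3, so k* = 3.
With the farmer holding the right, the rancher must at least compensate total damage at k*: 36 + 187 + 253 = 476.

$476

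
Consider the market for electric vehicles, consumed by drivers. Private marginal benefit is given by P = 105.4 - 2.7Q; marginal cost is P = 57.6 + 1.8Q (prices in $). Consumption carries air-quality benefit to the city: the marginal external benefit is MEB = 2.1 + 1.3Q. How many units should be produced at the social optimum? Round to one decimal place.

Q* = 15.6

Social marginal benefit = demand + MEB = 107.5 - 1.4Q.
Set SMB = MC: 107.5 - 1.4Q = 57.6 + 1.8Q → Q* = 15.5938.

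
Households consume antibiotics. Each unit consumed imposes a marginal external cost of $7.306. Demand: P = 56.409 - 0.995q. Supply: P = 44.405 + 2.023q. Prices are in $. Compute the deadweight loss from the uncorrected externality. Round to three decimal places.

DWL = $8.843

Market equilibrium (private): 44.405 + 2.023q = 56.409 - 0.995q → q_m = 3.9775.
Social marginal benefit = demand − MEC = 49.103 - 0.995q.
Set SMB = MC: 49.103 - 0.995q = 44.405 + 2.023q → q* = 1.5567.
The welfare-loss triangle has base |q_m − q*| and height MEC(q_m) (the vertical gap between SMB and MC is zero at q* and MEC at q_m).
DWL = ½ × 2.4208 × 7.3060 = 8.8432.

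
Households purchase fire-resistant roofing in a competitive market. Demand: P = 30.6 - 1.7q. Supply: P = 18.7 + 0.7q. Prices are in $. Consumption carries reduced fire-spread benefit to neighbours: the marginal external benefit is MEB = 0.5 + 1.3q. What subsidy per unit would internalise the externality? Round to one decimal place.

subsidy = $15.2 per unit

Social marginal benefit = demand + MEB = 31.1 - 0.4q.
Set SMB = MC: 31.1 - 0.4q = 18.7 + 0.7q → q* = 11.2727.
The Pigouvian subsidy equals MEB at q*: 0.5 + 1.3×11.2727 = 15.1545.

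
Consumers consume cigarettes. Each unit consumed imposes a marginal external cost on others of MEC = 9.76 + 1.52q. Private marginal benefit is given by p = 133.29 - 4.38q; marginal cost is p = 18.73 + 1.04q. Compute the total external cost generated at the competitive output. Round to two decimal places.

545.82

Market equilibrium (private): 18.73 + 1.04q = 133.29 - 4.38q → q_m = 21.1365.
Total external cost = ∫₀^{q_m} (9.76 + 1.52q) dq = 9.76×21.1365 + ½×1.52×21.1365² = 545.8235.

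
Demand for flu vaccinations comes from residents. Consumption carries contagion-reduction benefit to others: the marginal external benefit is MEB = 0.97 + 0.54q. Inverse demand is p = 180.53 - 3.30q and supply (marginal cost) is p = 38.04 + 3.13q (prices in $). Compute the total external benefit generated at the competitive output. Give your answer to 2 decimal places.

$154.09

Market equilibrium (private): 38.04 + 3.13q = 180.53 - 3.30q → q_m = 22.1602.
Total external benefit = ∫₀^{q_m} (0.97 + 0.54q) dq = 0.97×22.1602 + ½×0.54×22.1602² = 154.0855.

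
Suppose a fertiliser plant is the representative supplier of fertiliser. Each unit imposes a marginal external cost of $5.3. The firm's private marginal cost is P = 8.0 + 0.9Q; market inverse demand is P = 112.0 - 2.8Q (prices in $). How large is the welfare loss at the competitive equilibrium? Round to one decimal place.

Market equilibrium (private): 8.0 + 0.9Q = 112.0 - 2.8Q → Q_m = 28.1081.
Social marginal cost = private MC + MEC = 13.3 + 0.9Q.
Set SMC = demand: 13.3 + 0.9Q = 112.0 - 2.8Q → Q* = 26.6757.
Height of the DWL triangle at Q_m is SMC(Q_m) − demand(Q_m) = MEC(Q_m) = 5.3000.
DWL = ½ × 1.4324 × 5.3000 = 3.7959.

DWL = $3.8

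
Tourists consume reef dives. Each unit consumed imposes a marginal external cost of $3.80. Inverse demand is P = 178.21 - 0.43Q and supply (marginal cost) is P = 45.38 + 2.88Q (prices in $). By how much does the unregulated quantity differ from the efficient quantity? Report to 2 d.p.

1.15 units

Market equilibrium (private): 45.38 + 2.88Q = 178.21 - 0.43Q → Q_m = 40.1299.
Social marginal benefit = demand − MEC = 174.41 - 0.43Q.
Set SMB = MC: 174.41 - 0.43Q = 45.38 + 2.88Q → Q* = 38.9819.
Gap = |40.1299 − 38.9819| = 1.1480.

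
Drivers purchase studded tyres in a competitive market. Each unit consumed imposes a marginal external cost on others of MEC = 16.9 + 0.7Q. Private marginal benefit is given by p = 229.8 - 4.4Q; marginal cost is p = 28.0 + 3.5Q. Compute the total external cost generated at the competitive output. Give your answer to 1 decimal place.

660.1

Market equilibrium (private): 28.0 + 3.5Q = 229.8 - 4.4Q → Q_m = 25.5443.
Total external cost = ∫₀^{Q_m} (16.9 + 0.7Q) dQ = 16.9×25.5443 + ½×0.7×25.5443² = 660.0776.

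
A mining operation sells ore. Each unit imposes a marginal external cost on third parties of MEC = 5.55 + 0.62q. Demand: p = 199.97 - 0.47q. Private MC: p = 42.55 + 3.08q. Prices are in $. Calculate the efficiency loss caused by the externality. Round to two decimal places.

Market equilibrium (private): 42.55 + 3.08q = 199.97 - 0.47q → q_m = 44.3437.
Social marginal cost = private MC + MEC = 48.10 + 3.70q.
Set SMC = demand: 48.10 + 3.70q = 199.97 - 0.47q → q* = 36.4197.
The loss is the area between SMC and demand from q* to q_m; with linear curves that's a triangle of height MEC(q_m).
DWL = ½ × 7.9240 × 33.0431 = 130.9168.

DWL = $130.92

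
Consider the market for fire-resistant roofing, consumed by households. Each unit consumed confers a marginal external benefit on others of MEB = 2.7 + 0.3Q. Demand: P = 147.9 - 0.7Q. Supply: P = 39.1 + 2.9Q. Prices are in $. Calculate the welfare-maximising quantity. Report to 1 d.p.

Q* = 33.8

Social marginal benefit = demand + MEB = 150.6 - 0.4Q.
Set SMB = MC: 150.6 - 0.4Q = 39.1 + 2.9Q → Q* = 33.7879.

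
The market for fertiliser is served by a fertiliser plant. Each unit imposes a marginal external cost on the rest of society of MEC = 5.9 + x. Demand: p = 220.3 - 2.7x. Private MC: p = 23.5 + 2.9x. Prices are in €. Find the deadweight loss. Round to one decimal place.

DWL = €127.6

Market equilibrium (private): 23.5 + 2.9x = 220.3 - 2.7x → x_m = 35.1429.
Social marginal cost = private MC + MEC = 29.4 + 3.9x.
Set SMC = demand: 29.4 + 3.9x = 220.3 - 2.7x → x* = 28.9242.
Height of the DWL triangle at x_m is SMC(x_m) − demand(x_m) = MEC(x_m) = 41.0429.
DWL = ½ × 6.2187 × 41.0429 = 127.6167.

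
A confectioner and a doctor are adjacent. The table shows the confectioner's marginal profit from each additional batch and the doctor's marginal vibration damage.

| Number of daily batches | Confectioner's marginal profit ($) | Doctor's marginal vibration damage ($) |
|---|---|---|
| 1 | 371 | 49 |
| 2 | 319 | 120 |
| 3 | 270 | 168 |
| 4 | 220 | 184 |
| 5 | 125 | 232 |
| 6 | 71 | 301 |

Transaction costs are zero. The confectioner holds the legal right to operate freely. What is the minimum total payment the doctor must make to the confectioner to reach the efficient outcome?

$196

Left alone the confectioner would choose level 6 (marginal profit stays positive).
Efficient level: k* = 4 (marginal profit ≥ marginal vibration damage through 4).
The doctor must at least cover the confectioner's forgone profit from cutting 6→4: 125 + 71 = 196.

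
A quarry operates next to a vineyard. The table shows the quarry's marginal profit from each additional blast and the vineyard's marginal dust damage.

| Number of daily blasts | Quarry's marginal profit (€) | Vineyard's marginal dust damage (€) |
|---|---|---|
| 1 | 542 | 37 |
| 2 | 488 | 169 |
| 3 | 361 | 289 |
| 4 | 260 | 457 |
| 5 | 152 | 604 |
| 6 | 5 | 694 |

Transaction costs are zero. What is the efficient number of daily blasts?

Bargaining reaches the level where marginal profit last exceeds marginal dust damage.
That holds through level 3 (361 ≥ 289) but not at 4 (260 < 457).

3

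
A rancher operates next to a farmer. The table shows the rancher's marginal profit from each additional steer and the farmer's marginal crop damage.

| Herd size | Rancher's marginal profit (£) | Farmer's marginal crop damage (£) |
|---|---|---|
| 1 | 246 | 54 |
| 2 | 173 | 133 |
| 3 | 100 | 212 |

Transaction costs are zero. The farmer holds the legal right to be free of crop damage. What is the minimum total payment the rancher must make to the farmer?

Efficient level: marginal profit ≥ marginal crop damage through level 2, so k* = 2.
With the farmer holding the right, the rancher must at least compensate total damage at k*: 54 + 133 = 187.

£187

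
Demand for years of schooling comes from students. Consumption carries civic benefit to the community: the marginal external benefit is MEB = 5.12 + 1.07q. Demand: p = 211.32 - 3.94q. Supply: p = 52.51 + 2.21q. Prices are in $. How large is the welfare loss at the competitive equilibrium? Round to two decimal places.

DWL = $105.57

Market equilibrium (private): 52.51 + 2.21q = 211.32 - 3.94q → q_m = 25.8228.
Social marginal benefit = demand + MEB = 216.44 - 2.87q.
Set SMB = MC: 216.44 - 2.87q = 52.51 + 2.21q → q* = 32.2697.
The loss is the area between SMB and MC from q* to q_m; with linear curves that's a triangle of height MEB(q_m).
DWL = ½ × 6.4469 × 32.7504 = 105.5693.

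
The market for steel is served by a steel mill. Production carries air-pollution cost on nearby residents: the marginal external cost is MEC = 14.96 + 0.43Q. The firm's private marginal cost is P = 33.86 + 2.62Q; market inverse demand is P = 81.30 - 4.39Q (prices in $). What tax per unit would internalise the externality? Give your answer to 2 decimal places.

tax = $16.84 per unit

Social marginal cost = private MC + MEC = 48.82 + 3.05Q.
Set SMC = demand: 48.82 + 3.05Q = 81.30 - 4.39Q → Q* = 4.3656.
The Pigouvian tax equals MEC at Q*: 14.96 + 0.43×4.3656 = 16.8372.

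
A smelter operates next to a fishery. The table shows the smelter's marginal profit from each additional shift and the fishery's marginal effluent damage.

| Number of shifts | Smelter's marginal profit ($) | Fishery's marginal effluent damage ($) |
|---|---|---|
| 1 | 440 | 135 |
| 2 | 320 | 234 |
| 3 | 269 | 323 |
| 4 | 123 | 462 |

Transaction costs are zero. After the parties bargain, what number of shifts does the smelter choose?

2

Bargaining reaches the level where marginal profit last exceeds marginal effluent damage.
That holds through level 2 (320 ≥ 234) but not at 3 (269 < 323).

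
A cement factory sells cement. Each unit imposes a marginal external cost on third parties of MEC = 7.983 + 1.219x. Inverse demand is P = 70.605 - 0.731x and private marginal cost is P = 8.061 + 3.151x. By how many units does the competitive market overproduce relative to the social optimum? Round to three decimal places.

5.415 units

Market equilibrium (private): 8.061 + 3.151x = 70.605 - 0.731x → x_m = 16.1113.
Social marginal cost = private MC + MEC = 16.044 + 4.370x.
Set SMC = demand: 16.044 + 4.370x = 70.605 - 0.731x → x* = 10.6961.
Gap = |16.1113 − 10.6961| = 5.4152.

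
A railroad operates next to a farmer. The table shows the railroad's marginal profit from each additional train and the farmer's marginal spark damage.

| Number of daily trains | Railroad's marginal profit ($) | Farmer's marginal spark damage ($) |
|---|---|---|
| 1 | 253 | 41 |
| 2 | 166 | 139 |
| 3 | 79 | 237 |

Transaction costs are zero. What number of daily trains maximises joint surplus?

2

Bargaining reaches the level where marginal profit last exceeds marginal spark damage.
That holds through level 2 (166 ≥ 139) but not at 3 (79 < 237).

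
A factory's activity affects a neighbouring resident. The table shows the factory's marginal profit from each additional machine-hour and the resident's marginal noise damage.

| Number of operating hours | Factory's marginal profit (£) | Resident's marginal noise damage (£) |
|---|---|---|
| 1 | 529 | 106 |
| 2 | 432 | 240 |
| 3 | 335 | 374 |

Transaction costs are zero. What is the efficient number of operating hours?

Bargaining reaches the level where marginal profit last exceeds marginal noise damage.
That holds through level 2 (432 ≥ 240) but not at 3 (335 < 374).

2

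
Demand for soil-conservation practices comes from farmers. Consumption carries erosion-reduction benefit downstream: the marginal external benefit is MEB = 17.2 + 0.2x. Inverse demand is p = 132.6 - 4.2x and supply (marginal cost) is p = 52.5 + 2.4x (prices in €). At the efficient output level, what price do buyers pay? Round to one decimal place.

Social marginal benefit = demand + MEB = 149.8 - 4.0x.
Set SMB = MC: 149.8 - 4.0x = 52.5 + 2.4x → x* = 15.2031.
Consumer price on the demand curve at x*: 132.6 − 4.2×15.2031 = 68.7470.

P = €68.7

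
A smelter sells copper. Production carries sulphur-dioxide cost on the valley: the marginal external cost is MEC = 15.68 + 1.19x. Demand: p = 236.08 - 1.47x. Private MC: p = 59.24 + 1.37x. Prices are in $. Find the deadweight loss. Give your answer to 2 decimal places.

DWL = $1000.02

Market equilibrium (private): 59.24 + 1.37x = 236.08 - 1.47x → x_m = 62.2676.
Social marginal cost = private MC + MEC = 74.92 + 2.56x.
Set SMC = demand: 74.92 + 2.56x = 236.08 - 1.47x → x* = 39.9901.
The loss is the area between SMC and demand from x* to x_m; with linear curves that's a triangle of height MEC(x_m).
DWL = ½ × 22.2775 × 89.7785 = 1000.0203.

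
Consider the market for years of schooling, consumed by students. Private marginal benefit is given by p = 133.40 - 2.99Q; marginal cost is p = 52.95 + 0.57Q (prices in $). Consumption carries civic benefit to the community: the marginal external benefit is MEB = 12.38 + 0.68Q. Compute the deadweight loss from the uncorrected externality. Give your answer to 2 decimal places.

Market equilibrium (private): 52.95 + 0.57Q = 133.40 - 2.99Q → Q_m = 22.5983.
Social marginal benefit = demand + MEB = 145.78 - 2.31Q.
Set SMB = MC: 145.78 - 2.31Q = 52.95 + 0.57Q → Q* = 32.2326.
The welfare-loss triangle has base |Q_m − Q*| and height MEB(Q_m) (the vertical gap between SMB and MC is zero at Q* and MEB at Q_m).
DWL = ½ × 9.6343 × 27.7469 = 133.6610.

DWL = $133.66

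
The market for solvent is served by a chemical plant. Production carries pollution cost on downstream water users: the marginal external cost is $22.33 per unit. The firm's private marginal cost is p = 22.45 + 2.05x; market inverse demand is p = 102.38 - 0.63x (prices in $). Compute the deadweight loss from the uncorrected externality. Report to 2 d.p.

Market equilibrium (private): 22.45 + 2.05x = 102.38 - 0.63x → x_m = 29.8246.
Social marginal cost = private MC + MEC = 44.78 + 2.05x.
Set SMC = demand: 44.78 + 2.05x = 102.38 - 0.63x → x* = 21.4925.
Between x* and x_m the wedge SMC − demand runs linearly from 0 to MEC(x_m), so the loss is a triangle.
DWL = ½ × 8.3321 × 22.3300 = 93.0279.

DWL = $93.03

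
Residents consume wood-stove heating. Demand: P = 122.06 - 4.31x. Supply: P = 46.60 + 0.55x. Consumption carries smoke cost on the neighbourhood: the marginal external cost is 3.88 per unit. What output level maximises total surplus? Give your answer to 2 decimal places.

x* = 14.73

Social marginal benefit = demand − MEC = 118.18 - 4.31x.
Set SMB = MC: 118.18 - 4.31x = 46.60 + 0.55x → x* = 14.7284.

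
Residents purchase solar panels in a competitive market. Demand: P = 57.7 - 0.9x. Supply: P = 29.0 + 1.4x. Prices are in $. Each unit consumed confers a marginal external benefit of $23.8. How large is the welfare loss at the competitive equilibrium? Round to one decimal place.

Market equilibrium (private): 29.0 + 1.4x = 57.7 - 0.9x → x_m = 12.4783.
Social marginal benefit = demand + MEB = 81.5 - 0.9x.
Set SMB = MC: 81.5 - 0.9x = 29.0 + 1.4x → x* = 22.8261.
The loss is the area between SMB and MC from x* to x_m; with linear curves that's a triangle of height MEB(x_m).
DWL = ½ × 10.3478 × 23.8000 = 123.1388.

DWL = $123.1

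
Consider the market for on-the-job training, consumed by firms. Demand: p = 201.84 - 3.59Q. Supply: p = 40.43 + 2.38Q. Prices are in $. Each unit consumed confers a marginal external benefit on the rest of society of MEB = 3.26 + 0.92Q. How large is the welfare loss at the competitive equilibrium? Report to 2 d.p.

DWL = $78.37

Market equilibrium (private): 40.43 + 2.38Q = 201.84 - 3.59Q → Q_m = 27.0369.
Social marginal benefit = demand + MEB = 205.10 - 2.67Q.
Set SMB = MC: 205.10 - 2.67Q = 40.43 + 2.38Q → Q* = 32.6079.
The loss is the area between SMB and MC from Q* to Q_m; with linear curves that's a triangle of height MEB(Q_m).
DWL = ½ × 5.5710 × 28.1339 = 78.3670.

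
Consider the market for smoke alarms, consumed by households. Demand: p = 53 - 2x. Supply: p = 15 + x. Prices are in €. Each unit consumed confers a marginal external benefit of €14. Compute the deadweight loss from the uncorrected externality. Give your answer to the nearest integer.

Market equilibrium (private): 15 + x = 53 - 2x → x_m = 12.6667.
Social marginal benefit = demand + MEB = 67 - 2x.
Set SMB = MC: 67 - 2x = 15 + x → x* = 17.3333.
Height of the DWL triangle at x_m is SMB(x_m) − MC(x_m) = MEB(x_m) = 14.0000.
DWL = ½ × 4.6666 × 14.0000 = 32.6662.

DWL = €33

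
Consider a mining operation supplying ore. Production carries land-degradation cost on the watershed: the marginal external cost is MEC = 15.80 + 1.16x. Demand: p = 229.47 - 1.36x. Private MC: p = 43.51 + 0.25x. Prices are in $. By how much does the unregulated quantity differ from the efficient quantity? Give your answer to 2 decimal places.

54.07 units

Market equilibrium (private): 43.51 + 0.25x = 229.47 - 1.36x → x_m = 115.5031.
Social marginal cost = private MC + MEC = 59.31 + 1.41x.
Set SMC = demand: 59.31 + 1.41x = 229.47 - 1.36x → x* = 61.4296.
Gap = |115.5031 − 61.4296| = 54.0735.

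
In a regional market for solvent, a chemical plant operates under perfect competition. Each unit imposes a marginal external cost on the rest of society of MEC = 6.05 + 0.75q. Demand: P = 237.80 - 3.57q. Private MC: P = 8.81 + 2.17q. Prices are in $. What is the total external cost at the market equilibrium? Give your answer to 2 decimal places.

$838.17

Market equilibrium (private): 8.81 + 2.17q = 237.80 - 3.57q → q_m = 39.8937.
Total external cost = ∫₀^{q_m} (6.05 + 0.75q) dq = 6.05×39.8937 + ½×0.75×39.8937² = 838.1721.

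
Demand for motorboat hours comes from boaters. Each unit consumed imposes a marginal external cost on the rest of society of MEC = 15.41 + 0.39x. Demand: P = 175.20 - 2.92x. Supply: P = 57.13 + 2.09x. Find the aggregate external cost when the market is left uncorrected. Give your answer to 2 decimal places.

471.47

Market equilibrium (private): 57.13 + 2.09x = 175.20 - 2.92x → x_m = 23.5669.
Total external cost = ∫₀^{x_m} (15.41 + 0.39x) dx = 15.41×23.5669 + ½×0.39×23.5669² = 471.4687.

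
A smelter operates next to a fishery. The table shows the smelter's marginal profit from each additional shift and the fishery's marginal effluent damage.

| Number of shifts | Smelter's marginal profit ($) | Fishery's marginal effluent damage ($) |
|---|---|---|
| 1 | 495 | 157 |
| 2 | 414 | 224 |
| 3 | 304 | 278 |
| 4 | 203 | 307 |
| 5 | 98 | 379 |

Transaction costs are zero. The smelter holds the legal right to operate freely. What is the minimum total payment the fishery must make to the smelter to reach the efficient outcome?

$301

Left alone the smelter would choose level 5 (marginal profit stays positive).
Efficient level: k* = 3 (marginal profit ≥ marginal effluent damage through 3).
The fishery must at least cover the smelter's forgone profit from cutting 5→3: 203 + 98 = 301.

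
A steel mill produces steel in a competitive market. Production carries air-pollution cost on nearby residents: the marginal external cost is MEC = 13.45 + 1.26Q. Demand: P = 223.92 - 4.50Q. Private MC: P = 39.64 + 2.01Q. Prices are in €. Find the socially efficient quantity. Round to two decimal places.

Q* = 21.99

Social marginal cost = private MC + MEC = 53.09 + 3.27Q.
Set SMC = demand: 53.09 + 3.27Q = 223.92 - 4.50Q → Q* = 21.9858.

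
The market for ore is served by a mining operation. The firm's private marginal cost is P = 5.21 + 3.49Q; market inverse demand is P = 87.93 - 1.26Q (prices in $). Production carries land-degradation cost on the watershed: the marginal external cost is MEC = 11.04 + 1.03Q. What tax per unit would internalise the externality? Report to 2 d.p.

Social marginal cost = private MC + MEC = 16.25 + 4.52Q.
Set SMC = demand: 16.25 + 4.52Q = 87.93 - 1.26Q → Q* = 12.4014.
The Pigouvian tax equals MEC at Q*: 11.04 + 1.03×12.4014 = 23.8134.

tax = $23.81 per unit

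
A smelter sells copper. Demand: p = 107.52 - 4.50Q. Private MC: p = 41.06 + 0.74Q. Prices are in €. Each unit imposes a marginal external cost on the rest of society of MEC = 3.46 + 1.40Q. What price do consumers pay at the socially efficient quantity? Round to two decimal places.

P = €64.82

Social marginal cost = private MC + MEC = 44.52 + 2.14Q.
Set SMC = demand: 44.52 + 2.14Q = 107.52 - 4.50Q → Q* = 9.4880.
Consumer price on the demand curve at Q*: 107.52 − 4.50×9.4880 = 64.8240.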